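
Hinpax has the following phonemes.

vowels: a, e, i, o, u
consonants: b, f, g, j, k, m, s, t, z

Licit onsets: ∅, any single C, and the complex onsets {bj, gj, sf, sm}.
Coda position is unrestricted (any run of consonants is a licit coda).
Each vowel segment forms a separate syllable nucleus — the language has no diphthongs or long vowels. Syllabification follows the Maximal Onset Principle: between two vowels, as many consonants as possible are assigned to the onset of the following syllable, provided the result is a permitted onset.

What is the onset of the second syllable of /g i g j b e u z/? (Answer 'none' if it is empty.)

b

Nuclei (vowels): i, e, u → 3 syllables.
V1 /i/ – V2 /e/: cluster /gjb/ — the longest permitted-onset suffix is /b/; onset = /b/, preceding coda = /gj/.
V2 /e/ – V3 /u/: no consonants, so the boundary falls immediately after /e/.
Result: gigj.be.uz.
Syllable 2 is /be/: onset /b/, nucleus /e/, coda ∅.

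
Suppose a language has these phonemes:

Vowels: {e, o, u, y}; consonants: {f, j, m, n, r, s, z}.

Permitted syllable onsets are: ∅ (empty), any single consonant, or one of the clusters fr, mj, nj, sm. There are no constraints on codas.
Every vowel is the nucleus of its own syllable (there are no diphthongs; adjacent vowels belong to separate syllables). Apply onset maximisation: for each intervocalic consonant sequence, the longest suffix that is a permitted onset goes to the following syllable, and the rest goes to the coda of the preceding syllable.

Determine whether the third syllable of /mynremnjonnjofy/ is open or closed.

closed

Nuclei (vowels): y, e, o, o, y → 5 syllables.
Between /y/ (V1) and /e/ (V2): /nr/ — longest licit onset from the right is /r/, leaving /n/ as coda.
Between /e/ (V2) and /o/ (V3): /mnj/; trying suffixes from longest down, /nj/ is the first permitted one, so coda /m/ | onset /nj/.
Between /o/ (V3) and /o/ (V4): /nnj/ splits as /n/ + /nj/ (/nj/ is the longest suffix that is a licit onset).
Between /o/ (V4) and /y/ (V5): /f/ is a single consonant, so it becomes the next onset.
Result: myn.rem.njon.njo.fy.
Syllable 3 is /njon/ with coda /n/, so it is closed.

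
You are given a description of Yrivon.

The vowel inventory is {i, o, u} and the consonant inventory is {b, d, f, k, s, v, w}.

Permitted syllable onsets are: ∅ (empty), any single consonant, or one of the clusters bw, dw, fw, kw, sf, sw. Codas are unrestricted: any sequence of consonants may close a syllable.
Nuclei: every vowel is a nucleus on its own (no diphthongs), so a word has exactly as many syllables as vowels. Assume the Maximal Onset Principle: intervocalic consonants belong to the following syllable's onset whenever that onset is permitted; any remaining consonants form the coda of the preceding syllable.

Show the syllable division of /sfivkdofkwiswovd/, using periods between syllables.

sfivk.dof.kwi.swovd

Vowels present: i, o, i, o; each is a nucleus, giving 4 syllables.
V1 /i/ – V2 /o/: /vkd/ splits as /vk/ + /d/ (/d/ is the longest suffix that is a licit onset).
V2 /o/ – V3 /i/: /fkw/ splits as /f/ + /kw/ (/kw/ is the longest suffix that is a licit onset).
V3 /i/ – V4 /o/: /sw/ — entire cluster is a permitted onset → onset /sw/, coda ∅.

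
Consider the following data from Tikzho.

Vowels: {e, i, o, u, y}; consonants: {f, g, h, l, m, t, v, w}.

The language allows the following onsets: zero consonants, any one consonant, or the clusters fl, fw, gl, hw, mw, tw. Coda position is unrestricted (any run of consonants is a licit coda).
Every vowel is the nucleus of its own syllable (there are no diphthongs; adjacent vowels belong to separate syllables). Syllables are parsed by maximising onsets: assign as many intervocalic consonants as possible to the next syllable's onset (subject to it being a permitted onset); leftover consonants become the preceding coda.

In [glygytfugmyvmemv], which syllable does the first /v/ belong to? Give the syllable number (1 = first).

The vowels are y, y, u, y, e — 5 nuclei, so 5 syllables.
/y…y/ gap (V1→V2): /g/ is a single consonant, so it becomes the next onset.
/y…u/ gap (V2→V3): /tf/ — longest licit onset from the right is /f/, leaving /t/ as coda.
/u…y/ gap (V3→V4): cluster /gm/ — the longest permitted-onset suffix is /m/; onset = /m/, preceding coda = /g/.
/y…e/ gap (V4→V5): cluster /vm/ — the longest permitted-onset suffix is /m/; onset = /m/, preceding coda = /v/.
Putting it together: gly.gyt.fug.myv.memv.
The first /v/ is in the coda of syllable 4 (/myv/).

4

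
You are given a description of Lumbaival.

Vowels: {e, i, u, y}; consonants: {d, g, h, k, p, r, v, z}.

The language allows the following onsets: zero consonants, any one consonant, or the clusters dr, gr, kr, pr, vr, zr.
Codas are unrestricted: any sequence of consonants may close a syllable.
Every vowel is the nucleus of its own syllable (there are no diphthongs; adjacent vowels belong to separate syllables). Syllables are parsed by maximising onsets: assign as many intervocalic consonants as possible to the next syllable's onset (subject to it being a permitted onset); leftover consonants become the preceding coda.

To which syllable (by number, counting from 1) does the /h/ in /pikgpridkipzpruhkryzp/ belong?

Vowels present: i, i, i, u, y; each is a nucleus, giving 5 syllables.
σ1/σ2 boundary: /kgpr/; trying suffixes from longest down, /pr/ is the first permitted one, so coda /kg/ | onset /pr/.
σ2/σ3 boundary: cluster /dk/ — the longest permitted-onset suffix is /k/; onset = /k/, preceding coda = /d/.
σ3/σ4 boundary: cluster /pzpr/ — the longest permitted-onset suffix is /pr/; onset = /pr/, preceding coda = /pz/.
σ4/σ5 boundary: /hkr/; trying suffixes from longest down, /kr/ is the first permitted one, so coda /h/ | onset /kr/.
Putting it together: pikg.prid.kipz.pruh.kryzp.
The /h/ is in the coda of syllable 4 (/pruh/).

4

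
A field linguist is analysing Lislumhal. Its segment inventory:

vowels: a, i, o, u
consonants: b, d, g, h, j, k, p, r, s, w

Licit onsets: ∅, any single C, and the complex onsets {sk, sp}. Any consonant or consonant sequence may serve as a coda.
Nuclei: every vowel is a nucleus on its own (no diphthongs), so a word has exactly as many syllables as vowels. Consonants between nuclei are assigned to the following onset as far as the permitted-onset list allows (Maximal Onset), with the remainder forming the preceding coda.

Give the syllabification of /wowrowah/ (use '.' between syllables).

The vowels are o, o, a — 3 nuclei, so 3 syllables.
σ1/σ2 boundary: /wr/; trying suffixes from longest down, /r/ is the first permitted one, so coda /w/ | onset /r/.
σ2/σ3 boundary: /w/ → onset of the next syllable (single consonants are always licit onsets).

wow.ro.wah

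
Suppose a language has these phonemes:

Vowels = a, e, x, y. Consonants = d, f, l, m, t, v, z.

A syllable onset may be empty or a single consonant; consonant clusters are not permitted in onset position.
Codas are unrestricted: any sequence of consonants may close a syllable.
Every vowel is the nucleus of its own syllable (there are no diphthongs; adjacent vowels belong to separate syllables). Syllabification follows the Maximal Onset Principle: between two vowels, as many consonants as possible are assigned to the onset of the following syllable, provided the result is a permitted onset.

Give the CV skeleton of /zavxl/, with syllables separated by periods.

CV.CVC

The vowels are a, x — 2 nuclei, so 2 syllables.
V1 /a/ – V2 /x/: /v/ → onset of the next syllable (single consonants are always licit onsets).
Result: za.vxl.
Mapping each syllable to C/V: /za/ → CV, /vxl/ → CVC.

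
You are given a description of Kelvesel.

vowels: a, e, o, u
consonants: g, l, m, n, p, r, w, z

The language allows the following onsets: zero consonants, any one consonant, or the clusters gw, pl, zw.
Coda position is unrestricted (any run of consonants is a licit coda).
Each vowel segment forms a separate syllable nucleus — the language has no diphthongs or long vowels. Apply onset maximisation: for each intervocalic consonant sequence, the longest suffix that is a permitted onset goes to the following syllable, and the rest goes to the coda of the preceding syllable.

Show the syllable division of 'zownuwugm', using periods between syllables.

zow.nu.wugm

Nuclei (vowels): o, u, u → 3 syllables.
σ1/σ2 boundary: /wn/ splits as /w/ + /n/ (/n/ is the longest suffix that is a licit onset).
σ2/σ3 boundary: just /w/ — single C goes to the following onset.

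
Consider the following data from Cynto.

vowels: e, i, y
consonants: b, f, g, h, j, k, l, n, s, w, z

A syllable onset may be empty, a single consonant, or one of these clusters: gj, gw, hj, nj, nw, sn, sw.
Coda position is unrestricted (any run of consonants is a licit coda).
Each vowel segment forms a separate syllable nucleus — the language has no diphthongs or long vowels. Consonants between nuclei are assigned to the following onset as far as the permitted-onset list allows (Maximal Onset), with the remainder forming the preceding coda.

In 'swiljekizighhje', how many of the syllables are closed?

The vowels are i, e, i, i, e — 5 nuclei, so 5 syllables.
/i…e/ gap (V1→V2): /lj/; trying suffixes from longest down, /j/ is the first permitted one, so coda /l/ | onset /j/.
/e…i/ gap (V2→V3): just /k/ — single C goes to the following onset.
/i…i/ gap (V3→V4): just /z/ — single C goes to the following onset.
/i…e/ gap (V4→V5): cluster /ghhj/ — the longest permitted-onset suffix is /hj/; onset = /hj/, preceding coda = /gh/.
Putting it together: swil.je.ki.zigh.hje.
Classifying each syllable: /swil/ (closed), /je/ (open), /ki/ (open), /zigh/ (closed), /hje/ (open).
Closed syllables: 2.

2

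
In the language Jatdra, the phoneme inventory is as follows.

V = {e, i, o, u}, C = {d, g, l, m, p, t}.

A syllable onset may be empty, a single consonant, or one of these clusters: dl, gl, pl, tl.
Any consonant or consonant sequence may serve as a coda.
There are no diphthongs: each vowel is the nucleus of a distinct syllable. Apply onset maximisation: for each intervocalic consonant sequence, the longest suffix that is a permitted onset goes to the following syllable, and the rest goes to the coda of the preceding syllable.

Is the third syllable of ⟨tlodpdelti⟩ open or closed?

open

The vowels are o, e, i — 3 nuclei, so 3 syllables.
/o…e/ gap (V1→V2): /dpd/ — longest licit onset from the right is /d/, leaving /dp/ as coda.
/e…i/ gap (V2→V3): /lt/ — longest licit onset from the right is /t/, leaving /l/ as coda.
Syllabification: tlodp.del.ti.
Syllable 3 is /ti/; it ends in its nucleus with no coda, so it is open.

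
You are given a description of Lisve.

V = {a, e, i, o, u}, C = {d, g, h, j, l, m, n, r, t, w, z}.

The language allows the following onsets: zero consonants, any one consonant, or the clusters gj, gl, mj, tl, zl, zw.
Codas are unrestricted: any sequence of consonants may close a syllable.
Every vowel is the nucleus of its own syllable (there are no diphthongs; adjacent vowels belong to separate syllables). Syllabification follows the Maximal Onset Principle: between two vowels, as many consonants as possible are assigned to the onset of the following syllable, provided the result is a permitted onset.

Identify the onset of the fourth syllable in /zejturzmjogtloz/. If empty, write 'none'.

tl

Vowels present: e, u, o, o; each is a nucleus, giving 4 syllables.
σ1/σ2 boundary: /jt/ — longest licit onset from the right is /t/, leaving /j/ as coda.
σ2/σ3 boundary: /rzmj/ — longest licit onset from the right is /mj/, leaving /rz/ as coda.
σ3/σ4 boundary: /gtl/ — longest licit onset from the right is /tl/, leaving /g/ as coda.
Syllabification: zej.turz.mjog.tloz.
Syllable 4 is /tloz/: onset /tl/, nucleus /o/, coda /z/.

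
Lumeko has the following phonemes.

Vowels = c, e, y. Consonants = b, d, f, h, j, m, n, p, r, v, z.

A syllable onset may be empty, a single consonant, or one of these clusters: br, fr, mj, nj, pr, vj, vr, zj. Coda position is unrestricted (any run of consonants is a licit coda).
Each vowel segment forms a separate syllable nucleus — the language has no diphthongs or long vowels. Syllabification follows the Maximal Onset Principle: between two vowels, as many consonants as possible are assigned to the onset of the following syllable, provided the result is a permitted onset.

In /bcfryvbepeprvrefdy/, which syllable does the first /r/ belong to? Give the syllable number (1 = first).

2

Nuclei (vowels): c, y, e, e, e, y → 6 syllables.
/c…y/ gap (V1→V2): cluster /fr/ — /fr/ is itself a permitted onset, so the whole cluster goes right; preceding coda = ∅.
/y…e/ gap (V2→V3): cluster /vb/ — the longest permitted-onset suffix is /b/; onset = /b/, preceding coda = /v/.
/e…e/ gap (V3→V4): /p/ is a single consonant, so it becomes the next onset.
/e…e/ gap (V4→V5): /prvr/ splits as /pr/ + /vr/ (/vr/ is the longest suffix that is a licit onset).
/e…y/ gap (V5→V6): /fd/ — longest licit onset from the right is /d/, leaving /f/ as coda.
Result: bc.fryv.be.pepr.vref.dy.
The first /r/ is in the onset of syllable 2 (/fryv/).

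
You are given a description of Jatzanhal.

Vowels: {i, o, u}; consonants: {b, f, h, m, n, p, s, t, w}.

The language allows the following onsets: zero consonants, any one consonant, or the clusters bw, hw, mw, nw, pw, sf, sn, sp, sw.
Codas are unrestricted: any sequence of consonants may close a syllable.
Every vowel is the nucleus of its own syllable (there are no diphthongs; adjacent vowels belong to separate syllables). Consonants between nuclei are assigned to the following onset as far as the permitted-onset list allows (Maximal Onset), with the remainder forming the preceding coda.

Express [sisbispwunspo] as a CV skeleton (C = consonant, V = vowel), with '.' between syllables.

CVC.CVC.CCVC.CCV

The vowels are i, i, u, o — 4 nuclei, so 4 syllables.
V1 /i/ – V2 /i/: cluster /sb/ — the longest permitted-onset suffix is /b/; onset = /b/, preceding coda = /s/.
V2 /i/ – V3 /u/: /spw/ — longest licit onset from the right is /pw/, leaving /s/ as coda.
V3 /u/ – V4 /o/: cluster /nsp/ — the longest permitted-onset suffix is /sp/; onset = /sp/, preceding coda = /n/.
Putting it together: sis.bis.pwun.spo.
Mapping each syllable to C/V: /sis/ → CVC, /bis/ → CVC, /pwun/ → CCVC, /spo/ → CCV.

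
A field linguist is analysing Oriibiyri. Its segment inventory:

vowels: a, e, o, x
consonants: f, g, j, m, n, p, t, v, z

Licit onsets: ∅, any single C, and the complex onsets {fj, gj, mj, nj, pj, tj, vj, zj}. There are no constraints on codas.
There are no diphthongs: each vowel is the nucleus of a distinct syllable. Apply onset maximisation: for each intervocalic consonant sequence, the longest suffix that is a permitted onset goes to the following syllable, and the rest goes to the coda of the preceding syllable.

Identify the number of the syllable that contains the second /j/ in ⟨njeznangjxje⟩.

Nuclei (vowels): e, a, x, e → 4 syllables.
Between /e/ (V1) and /a/ (V2): /zn/; trying suffixes from longest down, /n/ is the first permitted one, so coda /z/ | onset /n/.
Between /a/ (V2) and /x/ (V3): cluster /ngj/ — the longest permitted-onset suffix is /gj/; onset = /gj/, preceding coda = /n/.
Between /x/ (V3) and /e/ (V4): /j/ is a single consonant, so it becomes the next onset.
Syllabification: njez.nan.gjx.je.
The second /j/ is in the onset of syllable 3 (/gjx/).

3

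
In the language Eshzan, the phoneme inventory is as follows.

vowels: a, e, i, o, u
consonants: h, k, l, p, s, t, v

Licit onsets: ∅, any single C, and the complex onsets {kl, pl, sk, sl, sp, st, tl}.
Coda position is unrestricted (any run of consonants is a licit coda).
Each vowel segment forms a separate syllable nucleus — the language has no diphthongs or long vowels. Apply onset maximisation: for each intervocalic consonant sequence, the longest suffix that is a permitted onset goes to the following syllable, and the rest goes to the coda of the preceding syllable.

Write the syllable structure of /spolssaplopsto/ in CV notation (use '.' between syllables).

CCVCC.CV.CCVC.CCV

The vowels are o, a, o, o — 4 nuclei, so 4 syllables.
σ1/σ2 boundary: /lss/; trying suffixes from longest down, /s/ is the first permitted one, so coda /ls/ | onset /s/.
σ2/σ3 boundary: cluster /pl/ — /pl/ is itself a permitted onset, so the whole cluster goes right; preceding coda = ∅.
σ3/σ4 boundary: cluster /pst/ — the longest permitted-onset suffix is /st/; onset = /st/, preceding coda = /p/.
Syllabification: spols.sa.plop.sto.
Mapping each syllable to C/V: /spols/ → CCVCC, /sa/ → CV, /plop/ → CCVC, /sto/ → CCV.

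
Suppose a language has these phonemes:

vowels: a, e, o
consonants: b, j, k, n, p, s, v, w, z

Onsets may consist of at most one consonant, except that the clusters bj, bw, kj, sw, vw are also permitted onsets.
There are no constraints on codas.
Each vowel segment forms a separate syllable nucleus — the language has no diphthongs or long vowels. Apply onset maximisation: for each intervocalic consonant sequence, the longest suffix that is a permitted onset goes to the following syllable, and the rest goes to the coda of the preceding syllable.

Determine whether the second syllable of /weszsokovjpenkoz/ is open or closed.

Vowels present: e, o, o, e, o; each is a nucleus, giving 5 syllables.
Between /e/ (V1) and /o/ (V2): /szs/ splits as /sz/ + /s/ (/s/ is the longest suffix that is a licit onset).
Between /o/ (V2) and /o/ (V3): just /k/ — single C goes to the following onset.
Between /o/ (V3) and /e/ (V4): /vjp/ — longest licit onset from the right is /p/, leaving /vj/ as coda.
Between /e/ (V4) and /o/ (V5): cluster /nk/ — the longest permitted-onset suffix is /k/; onset = /k/, preceding coda = /n/.
So the parse is wesz.so.kovj.pen.koz.
Syllable 2 is /so/; it ends in its nucleus with no coda, so it is open.

open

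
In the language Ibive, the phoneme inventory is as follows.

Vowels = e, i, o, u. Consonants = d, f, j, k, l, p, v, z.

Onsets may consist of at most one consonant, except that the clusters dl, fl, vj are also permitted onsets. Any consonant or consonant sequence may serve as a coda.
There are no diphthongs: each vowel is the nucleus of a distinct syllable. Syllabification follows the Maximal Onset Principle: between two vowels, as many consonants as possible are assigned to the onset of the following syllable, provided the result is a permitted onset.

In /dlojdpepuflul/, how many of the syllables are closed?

The vowels are o, e, u, u — 4 nuclei, so 4 syllables.
Between /o/ (V1) and /e/ (V2): /jdp/ — longest licit onset from the right is /p/, leaving /jd/ as coda.
Between /e/ (V2) and /u/ (V3): /p/ is a single consonant, so it becomes the next onset.
Between /u/ (V3) and /u/ (V4): /fl/ — entire cluster is a permitted onset → onset /fl/, coda ∅.
Putting it together: dlojd.pe.pu.flul.
Classifying each syllable: /dlojd/ (closed), /pe/ (open), /pu/ (open), /flul/ (closed).
Closed syllables: 2.

2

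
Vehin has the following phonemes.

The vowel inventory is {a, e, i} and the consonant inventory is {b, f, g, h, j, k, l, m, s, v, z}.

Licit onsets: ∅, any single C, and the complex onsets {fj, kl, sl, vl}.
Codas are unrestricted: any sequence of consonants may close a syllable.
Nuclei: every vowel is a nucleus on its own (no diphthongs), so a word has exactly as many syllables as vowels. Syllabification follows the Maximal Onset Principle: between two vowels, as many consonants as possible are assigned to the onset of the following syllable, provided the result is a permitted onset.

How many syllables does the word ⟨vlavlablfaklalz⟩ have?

4

The vowels are a, a, a, a — 4 nuclei, so 4 syllables.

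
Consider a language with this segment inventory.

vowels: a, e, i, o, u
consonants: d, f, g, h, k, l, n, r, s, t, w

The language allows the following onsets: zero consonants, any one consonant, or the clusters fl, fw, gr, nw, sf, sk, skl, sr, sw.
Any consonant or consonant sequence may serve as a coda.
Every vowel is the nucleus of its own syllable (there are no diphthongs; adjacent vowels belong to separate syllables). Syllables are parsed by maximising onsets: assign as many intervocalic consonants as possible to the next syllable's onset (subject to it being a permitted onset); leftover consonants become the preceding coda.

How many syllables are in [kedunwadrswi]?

Vowels present: e, u, a, i; each is a nucleus, giving 4 syllables.

4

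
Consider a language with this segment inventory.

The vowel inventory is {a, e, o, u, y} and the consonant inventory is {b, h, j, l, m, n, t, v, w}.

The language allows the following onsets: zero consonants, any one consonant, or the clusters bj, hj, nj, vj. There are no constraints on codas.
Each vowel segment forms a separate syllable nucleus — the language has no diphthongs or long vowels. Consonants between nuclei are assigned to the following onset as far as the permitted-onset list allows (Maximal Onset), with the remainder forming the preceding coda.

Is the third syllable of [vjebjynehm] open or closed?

Vowels present: e, y, e; each is a nucleus, giving 3 syllables.
Between /e/ (V1) and /y/ (V2): /bj/ is a licit onset in full, so it all attaches to the next syllable.
Between /y/ (V2) and /e/ (V3): /n/ is a single consonant, so it becomes the next onset.
Putting it together: vje.bjy.nehm.
Syllable 3 is /nehm/ with coda /hm/, so it is closed.

closed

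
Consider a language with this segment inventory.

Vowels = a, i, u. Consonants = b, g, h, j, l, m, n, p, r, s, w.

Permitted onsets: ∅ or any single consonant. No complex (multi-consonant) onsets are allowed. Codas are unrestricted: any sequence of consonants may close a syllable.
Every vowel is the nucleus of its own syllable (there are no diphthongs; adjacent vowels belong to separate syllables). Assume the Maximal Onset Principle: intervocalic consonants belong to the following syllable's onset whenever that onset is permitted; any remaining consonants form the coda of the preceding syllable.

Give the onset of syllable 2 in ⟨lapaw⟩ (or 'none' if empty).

The vowels are a, a — 2 nuclei, so 2 syllables.
σ1/σ2 boundary: /p/ → onset of the next syllable (single consonants are always licit onsets).
Result: la.paw.
Syllable 2 is /paw/: onset /p/, nucleus /a/, coda /w/.

p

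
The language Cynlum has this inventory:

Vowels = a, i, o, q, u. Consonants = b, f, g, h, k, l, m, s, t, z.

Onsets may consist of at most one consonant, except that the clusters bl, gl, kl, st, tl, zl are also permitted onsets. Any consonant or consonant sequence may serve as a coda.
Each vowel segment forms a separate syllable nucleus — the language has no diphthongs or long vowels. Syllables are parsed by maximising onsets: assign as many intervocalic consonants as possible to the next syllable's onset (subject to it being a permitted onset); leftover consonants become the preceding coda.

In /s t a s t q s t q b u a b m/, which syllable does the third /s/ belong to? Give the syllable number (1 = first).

The vowels are a, q, q, u, a — 5 nuclei, so 5 syllables.
Between /a/ (V1) and /q/ (V2): cluster /st/ — /st/ is itself a permitted onset, so the whole cluster goes right; preceding coda = ∅.
Between /q/ (V2) and /q/ (V3): /st/ — entire cluster is a permitted onset → onset /st/, coda ∅.
Between /q/ (V3) and /u/ (V4): just /b/ — single C goes to the following onset.
Between /u/ (V4) and /a/ (V5): no consonants, so the boundary falls immediately after /u/.
Syllabification: sta.stq.stq.bu.abm.
The third /s/ is in the onset of syllable 3 (/stq/).

3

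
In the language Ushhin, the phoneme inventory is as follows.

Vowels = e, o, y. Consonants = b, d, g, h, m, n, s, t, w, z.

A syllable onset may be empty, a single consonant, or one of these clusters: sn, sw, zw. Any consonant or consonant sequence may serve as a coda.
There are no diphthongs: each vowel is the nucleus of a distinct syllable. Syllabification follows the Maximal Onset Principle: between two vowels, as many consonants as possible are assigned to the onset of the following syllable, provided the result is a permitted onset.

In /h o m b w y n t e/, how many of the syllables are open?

1

Vowels present: o, y, e; each is a nucleus, giving 3 syllables.
σ1/σ2 boundary: /mbw/ — longest licit onset from the right is /w/, leaving /mb/ as coda.
σ2/σ3 boundary: /nt/; trying suffixes from longest down, /t/ is the first permitted one, so coda /n/ | onset /t/.
Syllabification: homb.wyn.te.
Classifying each syllable: /homb/ (closed), /wyn/ (closed), /te/ (open).
Open syllables: 1.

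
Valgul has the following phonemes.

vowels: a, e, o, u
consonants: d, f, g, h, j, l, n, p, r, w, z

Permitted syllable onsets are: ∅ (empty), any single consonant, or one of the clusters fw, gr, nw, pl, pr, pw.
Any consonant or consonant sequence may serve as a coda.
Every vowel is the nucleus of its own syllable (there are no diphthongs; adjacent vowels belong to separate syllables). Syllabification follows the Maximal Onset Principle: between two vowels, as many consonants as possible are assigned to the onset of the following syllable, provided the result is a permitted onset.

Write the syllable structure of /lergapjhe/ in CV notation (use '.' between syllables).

CVC.CVCC.CV

The vowels are e, a, e — 3 nuclei, so 3 syllables.
V1 /e/ – V2 /a/: /rg/ — longest licit onset from the right is /g/, leaving /r/ as coda.
V2 /a/ – V3 /e/: /pjh/; trying suffixes from longest down, /h/ is the first permitted one, so coda /pj/ | onset /h/.
Syllabification: ler.gapj.he.
Mapping each syllable to C/V: /ler/ → CVC, /gapj/ → CVCC, /he/ → CV.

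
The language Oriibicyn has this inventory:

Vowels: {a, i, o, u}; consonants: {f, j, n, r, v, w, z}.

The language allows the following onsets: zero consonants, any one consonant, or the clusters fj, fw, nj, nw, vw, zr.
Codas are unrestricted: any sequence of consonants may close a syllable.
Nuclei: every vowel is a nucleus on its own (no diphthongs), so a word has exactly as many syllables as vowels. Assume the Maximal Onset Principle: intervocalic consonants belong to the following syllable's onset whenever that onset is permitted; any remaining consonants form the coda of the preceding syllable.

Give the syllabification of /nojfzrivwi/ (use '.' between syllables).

nojf.zri.vwi

Vowels present: o, i, i; each is a nucleus, giving 3 syllables.
Between /o/ (V1) and /i/ (V2): /jfzr/; trying suffixes from longest down, /zr/ is the first permitted one, so coda /jf/ | onset /zr/.
Between /i/ (V2) and /i/ (V3): cluster /vw/ — /vw/ is itself a permitted onset, so the whole cluster goes right; preceding coda = ∅.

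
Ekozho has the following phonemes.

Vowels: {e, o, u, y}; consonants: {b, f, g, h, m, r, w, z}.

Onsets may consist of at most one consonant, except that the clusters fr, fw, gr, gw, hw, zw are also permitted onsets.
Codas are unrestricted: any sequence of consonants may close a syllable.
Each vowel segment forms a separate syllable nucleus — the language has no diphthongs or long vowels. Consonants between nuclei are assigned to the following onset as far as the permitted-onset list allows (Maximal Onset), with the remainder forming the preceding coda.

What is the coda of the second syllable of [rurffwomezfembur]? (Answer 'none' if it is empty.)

none

Nuclei (vowels): u, o, e, e, u → 5 syllables.
Between /u/ (V1) and /o/ (V2): cluster /rffw/ — the longest permitted-onset suffix is /fw/; onset = /fw/, preceding coda = /rf/.
Between /o/ (V2) and /e/ (V3): just /m/ — single C goes to the following onset.
Between /e/ (V3) and /e/ (V4): cluster /zf/ — the longest permitted-onset suffix is /f/; onset = /f/, preceding coda = /z/.
Between /e/ (V4) and /u/ (V5): /mb/ — longest licit onset from the right is /b/, leaving /m/ as coda.
Result: rurf.fwo.mez.fem.bur.
Syllable 2 is /fwo/: onset /fw/, nucleus /o/, coda ∅.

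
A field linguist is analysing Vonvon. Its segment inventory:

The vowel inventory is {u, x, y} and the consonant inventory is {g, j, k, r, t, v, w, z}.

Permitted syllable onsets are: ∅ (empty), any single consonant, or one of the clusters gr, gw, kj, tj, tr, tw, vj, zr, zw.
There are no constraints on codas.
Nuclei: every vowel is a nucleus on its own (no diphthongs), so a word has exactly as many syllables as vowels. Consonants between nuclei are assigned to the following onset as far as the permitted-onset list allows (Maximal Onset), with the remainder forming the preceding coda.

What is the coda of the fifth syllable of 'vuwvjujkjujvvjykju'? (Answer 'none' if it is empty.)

none

The vowels are u, u, u, y, u — 5 nuclei, so 5 syllables.
σ1/σ2 boundary: cluster /wvj/ — the longest permitted-onset suffix is /vj/; onset = /vj/, preceding coda = /w/.
σ2/σ3 boundary: cluster /jkj/ — the longest permitted-onset suffix is /kj/; onset = /kj/, preceding coda = /j/.
σ3/σ4 boundary: /jvvj/ splits as /jv/ + /vj/ (/vj/ is the longest suffix that is a licit onset).
σ4/σ5 boundary: cluster /kj/ — /kj/ is itself a permitted onset, so the whole cluster goes right; preceding coda = ∅.
Syllabification: vuw.vjuj.kjujv.vjy.kju.
Syllable 5 is /kju/: onset /kj/, nucleus /u/, coda ∅.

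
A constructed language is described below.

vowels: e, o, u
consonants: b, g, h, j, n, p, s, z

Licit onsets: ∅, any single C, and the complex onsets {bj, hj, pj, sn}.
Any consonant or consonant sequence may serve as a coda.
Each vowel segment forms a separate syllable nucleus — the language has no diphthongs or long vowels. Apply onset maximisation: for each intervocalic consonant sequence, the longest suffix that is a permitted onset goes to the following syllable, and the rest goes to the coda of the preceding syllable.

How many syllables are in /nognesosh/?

The vowels are o, e, o — 3 nuclei, so 3 syllables.

3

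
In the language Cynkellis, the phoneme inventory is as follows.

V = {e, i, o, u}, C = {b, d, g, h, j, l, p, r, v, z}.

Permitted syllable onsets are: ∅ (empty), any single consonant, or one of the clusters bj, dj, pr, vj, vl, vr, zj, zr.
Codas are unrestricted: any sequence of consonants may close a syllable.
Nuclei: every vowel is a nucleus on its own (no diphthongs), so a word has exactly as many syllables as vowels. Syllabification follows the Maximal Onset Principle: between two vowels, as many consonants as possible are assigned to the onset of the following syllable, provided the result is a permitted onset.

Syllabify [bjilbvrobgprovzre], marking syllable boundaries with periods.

bjilb.vrobg.prov.zre

Nuclei (vowels): i, o, o, e → 4 syllables.
σ1/σ2 boundary: /lbvr/ — longest licit onset from the right is /vr/, leaving /lb/ as coda.
σ2/σ3 boundary: /bgpr/; trying suffixes from longest down, /pr/ is the first permitted one, so coda /bg/ | onset /pr/.
σ3/σ4 boundary: /vzr/ — longest licit onset from the right is /zr/, leaving /v/ as coda.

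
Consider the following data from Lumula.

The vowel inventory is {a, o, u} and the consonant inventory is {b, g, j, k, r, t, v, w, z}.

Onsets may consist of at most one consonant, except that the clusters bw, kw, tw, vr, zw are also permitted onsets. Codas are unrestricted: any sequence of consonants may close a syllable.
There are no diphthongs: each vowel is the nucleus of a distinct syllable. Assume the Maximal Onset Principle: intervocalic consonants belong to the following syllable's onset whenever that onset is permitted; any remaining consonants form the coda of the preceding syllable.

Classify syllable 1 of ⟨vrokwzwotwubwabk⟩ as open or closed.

Nuclei (vowels): o, o, u, a → 4 syllables.
Between /o/ (V1) and /o/ (V2): /kwzw/; trying suffixes from longest down, /zw/ is the first permitted one, so coda /kw/ | onset /zw/.
Between /o/ (V2) and /u/ (V3): /tw/ — entire cluster is a permitted onset → onset /tw/, coda ∅.
Between /u/ (V3) and /a/ (V4): /bw/ is a licit onset in full, so it all attaches to the next syllable.
Putting it together: vrokw.zwo.twu.bwabk.
Syllable 1 is /vrokw/ with coda /kw/, so it is closed.

closed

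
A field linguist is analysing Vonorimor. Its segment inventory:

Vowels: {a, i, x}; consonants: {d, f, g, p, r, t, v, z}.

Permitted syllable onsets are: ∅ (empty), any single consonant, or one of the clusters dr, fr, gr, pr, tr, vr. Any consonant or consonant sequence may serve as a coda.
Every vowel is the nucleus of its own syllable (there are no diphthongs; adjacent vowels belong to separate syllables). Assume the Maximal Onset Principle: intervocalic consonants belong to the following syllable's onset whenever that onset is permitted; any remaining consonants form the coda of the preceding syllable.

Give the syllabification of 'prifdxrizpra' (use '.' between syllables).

The vowels are i, x, i, a — 4 nuclei, so 4 syllables.
V1 /i/ – V2 /x/: cluster /fd/ — the longest permitted-onset suffix is /d/; onset = /d/, preceding coda = /f/.
V2 /x/ – V3 /i/: /r/ is a single consonant, so it becomes the next onset.
V3 /i/ – V4 /a/: /zpr/; trying suffixes from longest down, /pr/ is the first permitted one, so coda /z/ | onset /pr/.

prif.dx.riz.pra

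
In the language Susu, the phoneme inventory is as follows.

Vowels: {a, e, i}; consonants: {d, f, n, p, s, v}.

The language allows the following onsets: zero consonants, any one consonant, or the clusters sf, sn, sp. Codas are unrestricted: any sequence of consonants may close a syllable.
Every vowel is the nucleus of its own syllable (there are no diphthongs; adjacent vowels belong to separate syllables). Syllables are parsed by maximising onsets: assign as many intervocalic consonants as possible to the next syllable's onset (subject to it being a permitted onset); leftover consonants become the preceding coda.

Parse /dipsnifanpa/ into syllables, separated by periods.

dip.sni.fan.pa

Nuclei (vowels): i, i, a, a → 4 syllables.
σ1/σ2 boundary: /psn/ splits as /p/ + /sn/ (/sn/ is the longest suffix that is a licit onset).
σ2/σ3 boundary: /f/ is a single consonant, so it becomes the next onset.
σ3/σ4 boundary: /np/ splits as /n/ + /p/ (/p/ is the longest suffix that is a licit onset).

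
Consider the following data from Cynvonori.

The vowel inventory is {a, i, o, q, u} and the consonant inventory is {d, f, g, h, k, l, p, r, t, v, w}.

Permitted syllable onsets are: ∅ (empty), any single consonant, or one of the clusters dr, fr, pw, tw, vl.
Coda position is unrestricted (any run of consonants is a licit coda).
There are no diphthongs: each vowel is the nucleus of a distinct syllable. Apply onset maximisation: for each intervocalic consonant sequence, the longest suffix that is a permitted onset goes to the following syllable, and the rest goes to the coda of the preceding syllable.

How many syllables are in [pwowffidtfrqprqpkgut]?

5

The vowels are o, i, q, q, u — 5 nuclei, so 5 syllables.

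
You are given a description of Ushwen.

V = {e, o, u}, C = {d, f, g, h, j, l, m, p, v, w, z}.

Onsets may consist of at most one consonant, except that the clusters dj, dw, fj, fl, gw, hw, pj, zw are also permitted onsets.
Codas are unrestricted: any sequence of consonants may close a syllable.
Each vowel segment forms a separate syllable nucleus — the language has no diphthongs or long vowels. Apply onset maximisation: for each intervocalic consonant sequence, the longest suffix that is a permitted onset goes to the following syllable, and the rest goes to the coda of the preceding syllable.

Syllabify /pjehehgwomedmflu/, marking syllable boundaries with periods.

pje.heh.gwo.medm.flu

Vowels present: e, e, o, e, u; each is a nucleus, giving 5 syllables.
/e…e/ gap (V1→V2): just /h/ — single C goes to the following onset.
/e…o/ gap (V2→V3): /hgw/ splits as /h/ + /gw/ (/gw/ is the longest suffix that is a licit onset).
/o…e/ gap (V3→V4): just /m/ — single C goes to the following onset.
/e…u/ gap (V4→V5): /dmfl/; trying suffixes from longest down, /fl/ is the first permitted one, so coda /dm/ | onset /fl/.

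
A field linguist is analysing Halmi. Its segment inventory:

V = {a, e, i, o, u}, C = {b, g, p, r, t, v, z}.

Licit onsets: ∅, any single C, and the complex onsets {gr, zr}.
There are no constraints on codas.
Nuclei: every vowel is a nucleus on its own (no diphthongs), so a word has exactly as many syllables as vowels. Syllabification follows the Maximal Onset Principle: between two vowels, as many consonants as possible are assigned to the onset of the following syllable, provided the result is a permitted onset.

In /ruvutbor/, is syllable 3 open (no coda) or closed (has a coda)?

The vowels are u, u, o — 3 nuclei, so 3 syllables.
σ1/σ2 boundary: /v/ is a single consonant, so it becomes the next onset.
σ2/σ3 boundary: cluster /tb/ — the longest permitted-onset suffix is /b/; onset = /b/, preceding coda = /t/.
Result: ru.vut.bor.
Syllable 3 is /bor/ with coda /r/, so it is closed.

closed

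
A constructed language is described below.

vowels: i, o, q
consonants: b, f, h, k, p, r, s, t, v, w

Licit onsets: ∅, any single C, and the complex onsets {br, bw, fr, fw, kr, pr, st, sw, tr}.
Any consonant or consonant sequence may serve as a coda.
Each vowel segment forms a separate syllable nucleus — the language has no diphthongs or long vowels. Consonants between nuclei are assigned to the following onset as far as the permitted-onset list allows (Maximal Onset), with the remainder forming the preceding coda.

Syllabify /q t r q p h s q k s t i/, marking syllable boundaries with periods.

q.trqph.sqk.sti

Vowels present: q, q, q, i; each is a nucleus, giving 4 syllables.
σ1/σ2 boundary: cluster /tr/ — /tr/ is itself a permitted onset, so the whole cluster goes right; preceding coda = ∅.
σ2/σ3 boundary: /phs/; trying suffixes from longest down, /s/ is the first permitted one, so coda /ph/ | onset /s/.
σ3/σ4 boundary: /kst/ splits as /k/ + /st/ (/st/ is the longest suffix that is a licit onset).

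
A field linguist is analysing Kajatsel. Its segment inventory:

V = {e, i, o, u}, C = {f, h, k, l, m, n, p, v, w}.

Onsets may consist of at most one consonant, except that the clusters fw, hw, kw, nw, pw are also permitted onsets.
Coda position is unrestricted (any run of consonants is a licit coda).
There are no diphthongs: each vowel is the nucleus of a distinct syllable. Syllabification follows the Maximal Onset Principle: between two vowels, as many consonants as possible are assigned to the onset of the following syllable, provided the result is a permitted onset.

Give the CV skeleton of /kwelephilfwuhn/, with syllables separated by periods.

Vowels present: e, e, i, u; each is a nucleus, giving 4 syllables.
/e…e/ gap (V1→V2): just /l/ — single C goes to the following onset.
/e…i/ gap (V2→V3): /ph/; trying suffixes from longest down, /h/ is the first permitted one, so coda /p/ | onset /h/.
/i…u/ gap (V3→V4): /lfw/; trying suffixes from longest down, /fw/ is the first permitted one, so coda /l/ | onset /fw/.
Result: kwe.lep.hil.fwuhn.
Mapping each syllable to C/V: /kwe/ → CCV, /lep/ → CVC, /hil/ → CVC, /fwuhn/ → CCVCC.

CCV.CVC.CVC.CCVCC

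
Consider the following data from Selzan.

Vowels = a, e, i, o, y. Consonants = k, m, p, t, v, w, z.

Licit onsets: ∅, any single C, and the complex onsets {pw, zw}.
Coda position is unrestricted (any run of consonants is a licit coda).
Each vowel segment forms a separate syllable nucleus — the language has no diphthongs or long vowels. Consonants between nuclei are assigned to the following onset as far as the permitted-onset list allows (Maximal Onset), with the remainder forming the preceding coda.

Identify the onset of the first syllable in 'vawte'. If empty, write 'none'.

v

The vowels are a, e — 2 nuclei, so 2 syllables.
Between /a/ (V1) and /e/ (V2): /wt/ — longest licit onset from the right is /t/, leaving /w/ as coda.
Syllabification: vaw.te.
Syllable 1 is /vaw/: onset /v/, nucleus /a/, coda /w/.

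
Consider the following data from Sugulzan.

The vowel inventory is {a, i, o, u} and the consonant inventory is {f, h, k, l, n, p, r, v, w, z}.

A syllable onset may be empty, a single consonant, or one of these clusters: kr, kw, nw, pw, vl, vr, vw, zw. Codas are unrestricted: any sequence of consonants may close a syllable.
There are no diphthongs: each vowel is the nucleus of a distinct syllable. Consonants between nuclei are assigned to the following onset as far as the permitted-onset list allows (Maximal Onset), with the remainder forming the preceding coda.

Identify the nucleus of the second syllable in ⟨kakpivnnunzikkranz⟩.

Nuclei (vowels): a, i, u, i, a → 5 syllables.
The second nucleus (vowel 2 from the left) is /i/.

i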